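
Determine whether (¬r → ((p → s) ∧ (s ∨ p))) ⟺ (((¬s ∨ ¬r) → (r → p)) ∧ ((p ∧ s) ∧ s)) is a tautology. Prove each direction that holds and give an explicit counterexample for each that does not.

Only the converse holds.

[⇐] Assume the antecedent. If s is true, ¬r → ((p → s) ∧ (s ∨ p)) reduces to true regardless of the other variables. If s is false, the antecedent cannot hold. Either way ¬r → ((p → s) ∧ (s ∨ p)) holds.

[⇒] This fails. Under s = T, p = F, r = F, the left side is true but the right side is false.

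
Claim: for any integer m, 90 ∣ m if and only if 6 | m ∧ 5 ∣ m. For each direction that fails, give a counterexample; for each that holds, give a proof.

The forward direction holds; the converse fails.

(⇐) This fails: take m = 30. Both 6 ∣ 30 and 5 ∣ 30, yet 30 is not a multiple of 90 (since 30 = 0·90 + 30), so 90 ∤ 30.

(⇒) If 90 ∣ m, write m = 90q. Since 90 = 15·6, m = 6·(15q), so 6 ∣ m; and since 90 = 18·5, m = 5·(18q), so 5 ∣ m.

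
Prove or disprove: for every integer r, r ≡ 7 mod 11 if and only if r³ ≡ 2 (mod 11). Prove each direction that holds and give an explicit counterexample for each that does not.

Converse. Suppose r³ ≡ 2 (mod 11). The only residue r in {0, …, 10} with r³ ≡ 2 (mod 11) is r = 7, so r ≡ 7 (mod 11).

Forward direction. Suppose r ≡ 7 mod 11. Write r = 11j + 7. Then (11j + 7)³ = 1331j³ + 2541j² + 1617j + 343 = 11(121j³ + 231j² + 147j + 31) + 2, so r³ ≡ 2 (mod 11).

Both directions hold; the statement is true.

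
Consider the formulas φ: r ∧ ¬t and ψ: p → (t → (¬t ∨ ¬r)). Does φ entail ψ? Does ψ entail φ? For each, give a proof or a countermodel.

(⇒) holds; (⇐) fails.

[⇐] This fails. Under r = F, p = F, t = F, the left side is false but the right side is true.

[⇒] Assume the antecedent. If r is true, the antecedent forces (r = T, p = F, t = F) or (r = T, p = T, t = F), and p → (t → (¬t ∨ ¬r)) holds there. If r is false, the antecedent cannot hold. Either way p → (t → (¬t ∨ ¬r)) holds.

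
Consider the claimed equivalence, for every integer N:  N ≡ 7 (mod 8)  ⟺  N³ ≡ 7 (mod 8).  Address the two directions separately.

(⟹) Suppose N ≡ 7 (mod 8). Write N = 8j + 7. Then (8j + 7)³ = 512j³ + 1344j² + 1176j + 343 = 8(64j³ + 168j² + 147j + 42) + 7, so N³ ≡ 7 (mod 8).

(⟸) Conversely, suppose N³ ≡ 7 (mod 8). The only residue r in {0, …, 7} with r³ ≡ 7 (mod 8) is r = 7, so N ≡ 7 (mod 8).

Both directions hold; the statement is true.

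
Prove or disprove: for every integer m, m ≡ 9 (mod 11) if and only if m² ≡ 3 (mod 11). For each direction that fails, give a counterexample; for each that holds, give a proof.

Neither direction holds.

(→) This fails: take m = 9. Then 9 ≡ 9 (mod 11), but 9² = 81 ≡ 4 (mod 11), not 3.

(←) This fails: take m = 5. Then 5² = 25 ≡ 3 (mod 11), yet 5 ≡ 5 (mod 11), not 9.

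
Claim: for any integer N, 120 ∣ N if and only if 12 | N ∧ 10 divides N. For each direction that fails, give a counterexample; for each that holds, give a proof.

(←) This fails: take N = 60. Both 12 ∣ 60 and 10 ∣ 60, yet 60 is not a multiple of 120 (since 60 = 0·120 + 60), so 120 ∤ 60.

(→) If 120 ∣ N, write N = 120q. Since 120 = 10·12, N = 12·(10q), so 12 ∣ N; and since 120 = 12·10, N = 10·(12q), so 10 ∣ N.

Only the forward implication holds.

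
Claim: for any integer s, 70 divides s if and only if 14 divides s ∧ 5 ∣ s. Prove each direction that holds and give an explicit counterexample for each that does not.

Both implications hold.

(⟹) If 70 ∣ s, write s = 70q. Since 70 = 5·14, s = 14·(5q), so 14 ∣ s; and since 70 = 14·5, s = 5·(14q), so 5 ∣ s.

(⟸) Suppose 14 ∣ s and 5 ∣ s. Any common multiple of 14 and 5 is a multiple of their lcm; here gcd(14, 5) = 1, so lcm(14, 5) = 14·5 = 70, so 70 ∣ s.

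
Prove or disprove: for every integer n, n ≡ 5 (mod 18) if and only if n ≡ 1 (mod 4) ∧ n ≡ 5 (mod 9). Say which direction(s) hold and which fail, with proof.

(⇒) fails; (⇐) holds.

(→) This fails: n = 23 gives 23 ≡ 5 (mod 18) but 23 ≡ 3 (mod 4), so the conjunction on the right does not hold.

(←) Conversely, if n ≡ 1 (mod 4) and n ≡ 5 (mod 9), then by the Chinese remainder theorem n ≡ 5 (mod 36). Since 5 ≡ 5 (mod 18) and 18 ∣ 36, we get n ≡ 5 (mod 18).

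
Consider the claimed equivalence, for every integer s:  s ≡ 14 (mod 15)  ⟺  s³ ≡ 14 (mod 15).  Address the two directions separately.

(→) Suppose s ≡ 14 (mod 15). Write s = 15j + 14. Then (15j + 14)³ = 3375j³ + 9450j² + 8820j + 2744 = 15(225j³ + 630j² + 588j + 182) + 14, so s³ ≡ 14 (mod 15).

(←) Conversely, suppose s³ ≡ 14 (mod 15). The only residue r in {0, …, 14} with r³ ≡ 14 (mod 15) is r = 14, so s ≡ 14 (mod 15).

The biconditional holds.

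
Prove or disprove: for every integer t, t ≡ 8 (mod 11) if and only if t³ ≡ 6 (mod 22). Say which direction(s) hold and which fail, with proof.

Only the reverse direction holds.

(⟹) This fails: take t = 19. Then 19 ≡ 8 (mod 11), but 19³ = 6859 ≡ 17 (mod 22), not 6.

(⟸) Conversely, the residues r modulo 22 with r³ ≡ 6 (mod 22) are exactly {8}, and each is ≡ 8 (mod 11).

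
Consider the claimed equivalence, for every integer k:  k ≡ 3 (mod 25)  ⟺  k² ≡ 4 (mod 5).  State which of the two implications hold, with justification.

(⇒) Suppose k ≡ 3 (mod 25). Then k² ≡ 3² = 9 (mod 25), and since 5 ∣ 25, also k² ≡ 4 (mod 5).

(⇐) This fails: take k = 2. Then 2² = 4 ≡ 4 (mod 5), yet 2 ≡ 2 (mod 25), not 3.

(⇒) holds; (⇐) fails.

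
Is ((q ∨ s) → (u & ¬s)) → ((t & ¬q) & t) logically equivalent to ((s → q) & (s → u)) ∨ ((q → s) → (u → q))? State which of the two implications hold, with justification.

Neither implication holds.

(⟹) This fails. Under u = T, t = F, s = T, q = F, the left side is true but the right side is false.

(⟸) This fails. Under u = F, t = F, s = F, q = F, the left side is false but the right side is true.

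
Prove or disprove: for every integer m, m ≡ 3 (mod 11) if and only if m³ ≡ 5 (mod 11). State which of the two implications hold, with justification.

(⟹) Suppose m ≡ 3 (mod 11). Write m = 11j + 3. Then (11j + 3)³ = 1331j³ + 1089j² + 297j + 27 = 11(121j³ + 99j² + 27j + 2) + 5, so m³ ≡ 5 (mod 11).

(⟸) For the converse, argue contrapositively. If m ≢ 3 (mod 11), then m is congruent to one of 0, 1, 2, 4, 5, 6, 7, 8, 9, 10 modulo 11, and these give m³ ≡ 0, 1, 8, 9, 4, 7, 2, 6, 3, 10 respectively — never 5.

Equivalent; both directions hold.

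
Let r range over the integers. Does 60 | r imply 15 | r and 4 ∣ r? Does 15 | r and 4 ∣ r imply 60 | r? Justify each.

Both implications hold.

Forward direction. If 60 ∣ r, write r = 60q. Since 60 = 4·15, r = 15·(4q), so 15 ∣ r; and since 60 = 15·4, r = 4·(15q), so 4 ∣ r.

Converse. Suppose 15 ∣ r and 4 ∣ r. Any common multiple of 15 and 4 is a multiple of their lcm; here gcd(15, 4) = 1, so lcm(15, 4) = 15·4 = 60, so 60 ∣ r.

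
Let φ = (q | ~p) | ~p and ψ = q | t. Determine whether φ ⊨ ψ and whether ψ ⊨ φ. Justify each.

(⇒) fails and (⇐) fails.

(⟹) This fails. Under t = F, p = F, q = F, the left side is true but the right side is false.

(⟸) This fails. Under t = T, p = T, q = F, the left side is false but the right side is true.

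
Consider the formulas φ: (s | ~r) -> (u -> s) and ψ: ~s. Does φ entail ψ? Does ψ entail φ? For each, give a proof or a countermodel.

(⇒) This fails. Under s = T, r = F, u = F, the left side is true but the right side is false.

(⇐) This fails. Under s = F, r = F, u = T, the left side is false but the right side is true.

Neither implication holds.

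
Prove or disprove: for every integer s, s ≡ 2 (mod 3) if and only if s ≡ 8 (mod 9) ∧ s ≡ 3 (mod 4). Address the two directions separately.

Only the reverse direction holds.

Forward direction. This fails: s = 32 gives 32 ≡ 2 (mod 3) but 32 ≡ 5 (mod 9), so the conjunction on the right does not hold.

Converse. If s ≡ 8 (mod 9) and s ≡ 3 (mod 4), then by the Chinese remainder theorem s ≡ 35 (mod 36). Since 35 ≡ 2 (mod 3) and 3 ∣ 36, we get s ≡ 2 (mod 3).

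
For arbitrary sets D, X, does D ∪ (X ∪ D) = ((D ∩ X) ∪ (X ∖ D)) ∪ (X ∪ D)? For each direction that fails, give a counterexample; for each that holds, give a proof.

The two sets are equal.

Forward inclusion. Let x ∈ D ∪ (X ∪ D). Then either x ∈ D and x ∉ X; or x ∈ X and x ∉ D; or x ∈ D ∩ X. In each case x ∈ ((D ∩ X) ∪ (X ∖ D)) ∪ (X ∪ D), so D ∪ (X ∪ D) ⊆ ((D ∩ X) ∪ (X ∖ D)) ∪ (X ∪ D).

Reverse inclusion. Let x ∈ ((D ∩ X) ∪ (X ∖ D)) ∪ (X ∪ D). Then either x ∈ D and x ∉ X; or x ∈ X and x ∉ D; or x ∈ D ∩ X. In each case x ∈ D ∪ (X ∪ D), so ((D ∩ X) ∪ (X ∖ D)) ∪ (X ∪ D) ⊆ D ∪ (X ∪ D).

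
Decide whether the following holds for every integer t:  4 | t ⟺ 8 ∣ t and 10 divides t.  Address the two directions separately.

Not equivalent: only (⇐) holds.

(⇒) This fails: take t = 4. Certainly 4 ∣ 4, but 8 ∤ 4.

(⇐) Suppose 8 ∣ t and 10 ∣ t. Any common multiple of 8 and 10 is a multiple of their lcm; here lcm(8, 10) = 8·10/gcd(8, 10) = 80/2 = 40, so 40 ∣ t. Since 4 ∣ 40, it follows that 4 ∣ t.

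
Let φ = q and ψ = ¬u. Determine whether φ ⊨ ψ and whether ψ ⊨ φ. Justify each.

(⇒) This fails. Under u = T, q = T, the left side is true but the right side is false.

(⇐) This fails. Under u = F, q = F, the left side is false but the right side is true.

Neither implication holds.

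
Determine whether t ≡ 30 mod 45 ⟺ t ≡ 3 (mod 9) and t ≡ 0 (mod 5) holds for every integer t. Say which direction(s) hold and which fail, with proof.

(⇐) If t ≡ 3 (mod 9) and t ≡ 0 (mod 5), then by the Chinese remainder theorem t ≡ 30 (mod 45). This is exactly t ≡ 30 (mod 45).

(⇒) Suppose t ≡ 30 (mod 45); write t = 45j + 30. Since 9 ∣ 45, reducing mod 9 gives t ≡ 30 ≡ 3 (mod 9); since 5 ∣ 45, reducing mod 5 gives t ≡ 30 ≡ 0 (mod 5).

Both directions hold.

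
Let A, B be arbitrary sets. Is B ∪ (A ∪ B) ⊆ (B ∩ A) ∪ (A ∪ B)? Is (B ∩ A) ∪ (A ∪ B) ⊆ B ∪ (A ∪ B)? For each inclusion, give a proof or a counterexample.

The two sets are equal.

(⟹) Let x ∈ B ∪ (A ∪ B). Then either x ∈ A and x ∉ B; or x ∈ B and x ∉ A; or x ∈ A ∩ B. In each case x ∈ (B ∩ A) ∪ (A ∪ B), so B ∪ (A ∪ B) ⊆ (B ∩ A) ∪ (A ∪ B).

(⟸) Let x ∈ (B ∩ A) ∪ (A ∪ B). Then either x ∈ A and x ∉ B; or x ∈ B and x ∉ A; or x ∈ A ∩ B. In each case x ∈ B ∪ (A ∪ B), so (B ∩ A) ∪ (A ∪ B) ⊆ B ∪ (A ∪ B).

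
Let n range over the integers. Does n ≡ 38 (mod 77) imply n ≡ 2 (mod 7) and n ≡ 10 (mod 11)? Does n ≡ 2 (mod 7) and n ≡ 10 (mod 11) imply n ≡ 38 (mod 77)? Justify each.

Neither implication holds.

(⟹) This fails: n = 38 gives 38 ≡ 38 (mod 77) but 38 ≡ 3 (mod 7), so the conjunction on the right does not hold.

(⟸) This fails: n = 65 satisfies both congruences on the right (65 ≡ 2 mod 7 and 65 ≡ 10 mod 11) yet 65 ≡ 65 (mod 77), not 38.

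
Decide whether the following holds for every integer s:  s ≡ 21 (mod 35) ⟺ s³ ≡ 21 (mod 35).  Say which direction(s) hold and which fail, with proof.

Both directions hold; the statement is true.

Forward direction. Suppose s ≡ 21 (mod 35). Write s = 35j + 21. Then (35j + 21)³ = 42875j³ + 77175j² + 46305j + 9261 = 35(1225j³ + 2205j² + 1323j + 264) + 21, so s³ ≡ 21 (mod 35).

Converse. Suppose s³ ≡ 21 (mod 35). The only residue r in {0, …, 34} with r³ ≡ 21 (mod 35) is r = 21, so s ≡ 21 (mod 35).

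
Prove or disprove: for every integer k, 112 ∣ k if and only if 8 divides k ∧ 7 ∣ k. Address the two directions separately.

Only the forward implication holds.

Forward direction. If 112 ∣ k, write k = 112q. Since 112 = 14·8, k = 8·(14q), so 8 ∣ k; and since 112 = 16·7, k = 7·(16q), so 7 ∣ k.

Converse. This fails: take k = 56. Both 8 ∣ 56 and 7 ∣ 56, yet 56 is not a multiple of 112 (since 56 = 0·112 + 56), so 112 ∤ 56.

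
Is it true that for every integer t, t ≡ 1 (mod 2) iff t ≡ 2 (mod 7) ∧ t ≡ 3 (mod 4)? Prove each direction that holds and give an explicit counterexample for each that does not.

[⇒] This fails: t = 1 gives 1 ≡ 1 (mod 2) but 1 ≡ 1 (mod 7), so the conjunction on the right does not hold.

[⇐] Conversely, if t ≡ 2 (mod 7) and t ≡ 3 (mod 4), then by the Chinese remainder theorem t ≡ 23 (mod 28). Since 23 ≡ 1 (mod 2) and 2 ∣ 28, we get t ≡ 1 (mod 2).

Not equivalent: only (⇐) holds.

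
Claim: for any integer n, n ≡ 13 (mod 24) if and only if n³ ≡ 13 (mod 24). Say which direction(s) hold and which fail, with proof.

Forward direction. Suppose n ≡ 13 (mod 24). Write n = 24j + 13. Then (24j + 13)³ = 13824j³ + 22464j² + 12168j + 2197 = 24(576j³ + 936j² + 507j + 91) + 13, so n³ ≡ 13 (mod 24).

Converse. Suppose n³ ≡ 13 (mod 24). The only residue r in {0, …, 23} with r³ ≡ 13 (mod 24) is r = 13, so n ≡ 13 (mod 24).

Both implications hold.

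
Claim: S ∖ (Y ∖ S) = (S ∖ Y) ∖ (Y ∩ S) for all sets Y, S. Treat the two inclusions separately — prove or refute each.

The sets are not equal: only the reverse inclusion holds.

(⊆) This inclusion fails. Take Y = {1}, S = {1}; then 1 ∈ S ∖ (Y ∖ S) but 1 ∉ (S ∖ Y) ∖ (Y ∩ S).

(⊇) Let x ∈ (S ∖ Y) ∖ (Y ∩ S). Then x ∈ S and x ∉ Y, from which x ∈ S ∖ (Y ∖ S).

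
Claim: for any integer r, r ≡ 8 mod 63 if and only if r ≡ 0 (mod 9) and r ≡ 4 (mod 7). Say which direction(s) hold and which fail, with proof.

(⟹) This fails: r = 8 gives 8 ≡ 8 (mod 63) but 8 ≡ 8 (mod 9), so the conjunction on the right does not hold.

(⟸) This fails: r = 18 satisfies both congruences on the right (18 ≡ 0 mod 9 and 18 ≡ 4 mod 7) yet 18 ≡ 18 (mod 63), not 8.

Neither direction holds.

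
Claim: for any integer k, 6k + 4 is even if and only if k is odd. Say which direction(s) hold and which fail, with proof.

[⇐] Suppose k is odd. Since 6 is even, 6k is even for every k, so 6k + 4 has the same parity as 4, which is even. Hence 6k + 4 is even.

[⇒] This fails: take k = 2. Then 6k + 4 = 16, which is even, yet k = 2 is even, not odd.

Only the reverse direction holds.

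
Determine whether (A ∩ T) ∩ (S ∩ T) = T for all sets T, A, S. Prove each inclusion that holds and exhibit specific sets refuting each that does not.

The sets are not equal: only the forward inclusion holds.

Forward inclusion. Let x ∈ (A ∩ T) ∩ (S ∩ T). Then x ∈ T ∩ A ∩ S, from which x ∈ T.

Reverse inclusion. This inclusion fails. Take T = {1}, A = ∅, S = ∅; then 1 ∈ T but 1 ∉ (A ∩ T) ∩ (S ∩ T).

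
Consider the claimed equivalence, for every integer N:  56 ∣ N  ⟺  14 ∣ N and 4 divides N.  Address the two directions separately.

(⇐) This fails: take N = 28. Both 14 ∣ 28 and 4 ∣ 28, yet 28 is not a multiple of 56 (since 28 = 0·56 + 28), so 56 ∤ 28.

(⇒) If 56 ∣ N, write N = 56q. Since 56 = 4·14, N = 14·(4q), so 14 ∣ N; and since 56 = 14·4, N = 4·(14q), so 4 ∣ N.

The forward direction holds; the converse fails.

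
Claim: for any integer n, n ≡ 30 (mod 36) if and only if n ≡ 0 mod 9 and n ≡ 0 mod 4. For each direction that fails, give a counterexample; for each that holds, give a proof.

Neither direction holds.

(⟹) This fails: n = 30 gives 30 ≡ 30 (mod 36) but 30 ≡ 3 (mod 9), so the conjunction on the right does not hold.

(⟸) This fails: n = 0 satisfies both congruences on the right (0 ≡ 0 mod 9 and 0 ≡ 0 mod 4) yet 0 ≡ 0 (mod 36), not 30.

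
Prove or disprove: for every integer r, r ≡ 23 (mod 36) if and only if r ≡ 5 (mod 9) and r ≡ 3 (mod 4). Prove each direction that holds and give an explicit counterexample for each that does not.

(→) Suppose r ≡ 23 (mod 36); write r = 36j + 23. Since 9 ∣ 36, reducing mod 9 gives r ≡ 23 ≡ 5 (mod 9); since 4 ∣ 36, reducing mod 4 gives r ≡ 23 ≡ 3 (mod 4).

(←) Conversely, if r ≡ 5 (mod 9) and r ≡ 3 (mod 4), then by the Chinese remainder theorem r ≡ 23 (mod 36). This is exactly r ≡ 23 (mod 36).

Both directions hold; the statement is true.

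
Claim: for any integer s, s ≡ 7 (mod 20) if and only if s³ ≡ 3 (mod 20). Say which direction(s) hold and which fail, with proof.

Both directions hold; the statement is true.

(⟸) Suppose s³ ≡ 3 (mod 20). The only residue r in {0, …, 19} with r³ ≡ 3 (mod 20) is r = 7, so s ≡ 7 (mod 20).

(⟹) Suppose s ≡ 7 (mod 20). Write s = 20j + 7. Then (20j + 7)³ = 8000j³ + 8400j² + 2940j + 343 = 20(400j³ + 420j² + 147j + 17) + 3, so s³ ≡ 3 (mod 20).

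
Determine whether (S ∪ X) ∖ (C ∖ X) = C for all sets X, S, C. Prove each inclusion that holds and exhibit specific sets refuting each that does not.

(⊆) This inclusion fails. Take X = {1}, S = ∅, C = ∅; then 1 ∈ (S ∪ X) ∖ (C ∖ X) but 1 ∉ C.

(⊇) This inclusion fails. Take X = ∅, S = ∅, C = {1}; then 1 ∈ C but 1 ∉ (S ∪ X) ∖ (C ∖ X).

Both inclusions fail.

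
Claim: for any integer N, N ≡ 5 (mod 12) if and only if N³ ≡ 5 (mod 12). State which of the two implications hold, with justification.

The biconditional holds.

(→) Suppose N ≡ 5 (mod 12). Write N = 12j + 5. Then (12j + 5)³ = 1728j³ + 2160j² + 900j + 125 = 12(144j³ + 180j² + 75j + 10) + 5, so N³ ≡ 5 (mod 12).

(←) For the converse, argue contrapositively. If N ≢ 5 (mod 12), then N is congruent to one of 0, 1, 2, 3, 4, 6, 7, 8, 9, 10, 11 modulo 12, and these give N³ ≡ 0, 1, 8, 3, 4, 0, 7, 8, 9, 4, 11 respectively — never 5.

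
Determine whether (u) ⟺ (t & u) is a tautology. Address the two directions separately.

(⟸) Assume the antecedent. If u is true, u reduces to true regardless of the other variables. If u is false, the antecedent cannot hold. Either way u holds.

(⟹) This fails. Under u = T, t = F, the left side is true but the right side is false.

Only the reverse direction holds.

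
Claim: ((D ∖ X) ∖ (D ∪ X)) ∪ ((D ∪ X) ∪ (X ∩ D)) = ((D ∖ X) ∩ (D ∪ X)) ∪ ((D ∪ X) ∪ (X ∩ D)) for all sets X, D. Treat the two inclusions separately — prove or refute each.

Forward inclusion. Let x ∈ ((D ∖ X) ∖ (D ∪ X)) ∪ ((D ∪ X) ∪ (X ∩ D)). Then either x ∈ X and x ∉ D; or x ∈ D and x ∉ X; or x ∈ X ∩ D. In each case x ∈ ((D ∖ X) ∩ (D ∪ X)) ∪ ((D ∪ X) ∪ (X ∩ D)), so ((D ∖ X) ∖ (D ∪ X)) ∪ ((D ∪ X) ∪ (X ∩ D)) ⊆ ((D ∖ X) ∩ (D ∪ X)) ∪ ((D ∪ X) ∪ (X ∩ D)).

Reverse inclusion. Let x ∈ ((D ∖ X) ∩ (D ∪ X)) ∪ ((D ∪ X) ∪ (X ∩ D)). Then either x ∈ X and x ∉ D; or x ∈ D and x ∉ X; or x ∈ X ∩ D. In each case x ∈ ((D ∖ X) ∖ (D ∪ X)) ∪ ((D ∪ X) ∪ (X ∩ D)), so ((D ∖ X) ∩ (D ∪ X)) ∪ ((D ∪ X) ∪ (X ∩ D)) ⊆ ((D ∖ X) ∖ (D ∪ X)) ∪ ((D ∪ X) ∪ (X ∩ D)).

Both inclusions hold; the sets are equal.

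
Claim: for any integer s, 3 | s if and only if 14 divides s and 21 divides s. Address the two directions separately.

Not equivalent: only (⇐) holds.

[⇒] This fails: take s = 3. Certainly 3 ∣ 3, but 14 ∤ 3.

[⇐] Suppose 14 ∣ s and 21 ∣ s. Any common multiple of 14 and 21 is a multiple of their lcm; here lcm(14, 21) = 14·21/gcd(14, 21) = 294/7 = 42, so 42 ∣ s. Since 3 ∣ 42, it follows that 3 ∣ s.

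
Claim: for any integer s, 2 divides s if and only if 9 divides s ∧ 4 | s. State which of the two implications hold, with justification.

(⟹) This fails: take s = 2. Certainly 2 ∣ 2, but 9 ∤ 2.

(⟸) Suppose 9 ∣ s and 4 ∣ s. Any common multiple of 9 and 4 is a multiple of their lcm; here gcd(9, 4) = 1, so lcm(9, 4) = 9·4 = 36, so 36 ∣ s. Since 2 ∣ 36, it follows that 2 ∣ s.

Not equivalent: only (⇐) holds.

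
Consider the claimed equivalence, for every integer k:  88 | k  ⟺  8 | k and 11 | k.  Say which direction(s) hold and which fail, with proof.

Both implications hold.

[⇒] If 88 ∣ k, write k = 88q. Since 88 = 11·8, k = 8·(11q), so 8 ∣ k; and since 88 = 8·11, k = 11·(8q), so 11 ∣ k.

[⇐] Suppose 8 ∣ k and 11 ∣ k. Any common multiple of 8 and 11 is a multiple of their lcm; here gcd(8, 11) = 1, so lcm(8, 11) = 8·11 = 88, so 88 ∣ k.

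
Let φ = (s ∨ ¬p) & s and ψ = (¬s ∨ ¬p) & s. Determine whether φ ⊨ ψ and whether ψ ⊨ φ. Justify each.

Only the converse holds.

(→) This fails. Under s = T, p = T, the left side is true but the right side is false.

(←) Assume the antecedent. If s is true, (s ∨ ¬p) & s reduces to true regardless of the other variables. If s is false, the antecedent cannot hold. Either way (s ∨ ¬p) & s holds.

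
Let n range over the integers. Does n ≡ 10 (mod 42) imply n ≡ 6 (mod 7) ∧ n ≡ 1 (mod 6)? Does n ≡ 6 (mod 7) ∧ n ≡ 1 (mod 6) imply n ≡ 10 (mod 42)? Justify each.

Neither implication holds.

(⟹) This fails: n = 10 gives 10 ≡ 10 (mod 42) but 10 ≡ 3 (mod 7), so the conjunction on the right does not hold.

(⟸) This fails: n = 13 satisfies both congruences on the right (13 ≡ 6 mod 7 and 13 ≡ 1 mod 6) yet 13 ≡ 13 (mod 42), not 10.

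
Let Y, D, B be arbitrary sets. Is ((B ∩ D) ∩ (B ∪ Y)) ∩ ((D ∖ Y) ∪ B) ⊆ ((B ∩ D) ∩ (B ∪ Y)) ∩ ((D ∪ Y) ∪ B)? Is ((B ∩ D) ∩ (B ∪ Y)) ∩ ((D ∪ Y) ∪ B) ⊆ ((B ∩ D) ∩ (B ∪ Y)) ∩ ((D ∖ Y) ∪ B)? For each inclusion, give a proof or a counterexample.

(⊆) Let x ∈ ((B ∩ D) ∩ (B ∪ Y)) ∩ ((D ∖ Y) ∪ B). Then either x ∈ D ∩ B and x ∉ Y; or x ∈ Y ∩ D ∩ B. In each case x ∈ ((B ∩ D) ∩ (B ∪ Y)) ∩ ((D ∪ Y) ∪ B), so ((B ∩ D) ∩ (B ∪ Y)) ∩ ((D ∖ Y) ∪ B) ⊆ ((B ∩ D) ∩ (B ∪ Y)) ∩ ((D ∪ Y) ∪ B).

(⊇) Let x ∈ ((B ∩ D) ∩ (B ∪ Y)) ∩ ((D ∪ Y) ∪ B). Then either x ∈ D ∩ B and x ∉ Y; or x ∈ Y ∩ D ∩ B. In each case x ∈ ((B ∩ D) ∩ (B ∪ Y)) ∩ ((D ∖ Y) ∪ B), so ((B ∩ D) ∩ (B ∪ Y)) ∩ ((D ∪ Y) ∪ B) ⊆ ((B ∩ D) ∩ (B ∪ Y)) ∩ ((D ∖ Y) ∪ B).

Both inclusions hold; the sets are equal.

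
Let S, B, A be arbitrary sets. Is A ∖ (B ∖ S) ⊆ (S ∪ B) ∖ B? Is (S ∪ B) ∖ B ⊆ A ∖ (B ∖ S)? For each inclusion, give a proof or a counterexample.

Both inclusions fail.

(⟹) This inclusion fails. Take S = ∅, B = ∅, A = {1}; then 1 ∈ A ∖ (B ∖ S) but 1 ∉ (S ∪ B) ∖ B.

(⟸) This inclusion fails. Take S = {1}, B = ∅, A = ∅; then 1 ∈ (S ∪ B) ∖ B but 1 ∉ A ∖ (B ∖ S).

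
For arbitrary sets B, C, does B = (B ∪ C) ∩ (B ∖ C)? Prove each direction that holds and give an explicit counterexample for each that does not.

Only the reverse inclusion holds.

(⊇) Let x ∈ (B ∪ C) ∩ (B ∖ C). Then x ∈ B and x ∉ C, from which x ∈ B.

(⊆) This inclusion fails. Take B = {1}, C = {1}; then 1 ∈ B but 1 ∉ (B ∪ C) ∩ (B ∖ C).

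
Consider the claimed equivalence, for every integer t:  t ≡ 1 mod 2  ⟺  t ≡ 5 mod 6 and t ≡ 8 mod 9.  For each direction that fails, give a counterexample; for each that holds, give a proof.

(⟸) If t ≡ 5 (mod 6) and t ≡ 8 (mod 9), then by the Chinese remainder theorem t ≡ 17 (mod 18). Since 17 ≡ 1 (mod 2) and 2 ∣ 18, we get t ≡ 1 (mod 2).

(⟹) This fails: t = 1 gives 1 ≡ 1 (mod 2) but 1 ≡ 1 (mod 6), so the conjunction on the right does not hold.

The forward direction fails; the converse holds.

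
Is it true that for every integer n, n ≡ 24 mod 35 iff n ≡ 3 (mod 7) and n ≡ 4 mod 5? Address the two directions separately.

(←) If n ≡ 3 (mod 7) and n ≡ 4 (mod 5), then by the Chinese remainder theorem n ≡ 24 (mod 35). This is exactly n ≡ 24 (mod 35).

(→) Suppose n ≡ 24 (mod 35); write n = 35j + 24. Since 7 ∣ 35, reducing mod 7 gives n ≡ 24 ≡ 3 (mod 7); since 5 ∣ 35, reducing mod 5 gives n ≡ 24 ≡ 4 (mod 5).

Both implications hold.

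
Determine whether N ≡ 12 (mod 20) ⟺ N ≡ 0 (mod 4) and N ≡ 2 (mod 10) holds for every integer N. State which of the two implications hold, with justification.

Both directions hold.

Forward direction. Suppose N ≡ 12 (mod 20); write N = 20j + 12. Since 4 ∣ 20, reducing mod 4 gives N ≡ 12 ≡ 0 (mod 4); since 10 ∣ 20, reducing mod 10 gives N ≡ 12 ≡ 2 (mod 10).

Converse. If N ≡ 0 (mod 4) and N ≡ 2 (mod 10), then by the Chinese remainder theorem N ≡ 12 (mod 20). This is exactly N ≡ 12 (mod 20).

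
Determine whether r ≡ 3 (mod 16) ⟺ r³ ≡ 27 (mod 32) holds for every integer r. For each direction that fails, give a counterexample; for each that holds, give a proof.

[⇒] This fails: take r = 19. Then 19 ≡ 3 (mod 16), but 19³ = 6859 ≡ 11 (mod 32), not 27.

[⇐] Conversely, the residues r modulo 32 with r³ ≡ 27 (mod 32) are exactly {3}, and each is ≡ 3 (mod 16).

The forward direction fails; the converse holds.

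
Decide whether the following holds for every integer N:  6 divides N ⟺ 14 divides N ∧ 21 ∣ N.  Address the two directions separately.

(⇒) This fails: take N = 6. Certainly 6 ∣ 6, but 14 ∤ 6.

(⇐) Suppose 14 ∣ N and 21 ∣ N. Any common multiple of 14 and 21 is a multiple of their lcm; here lcm(14, 21) = 14·21/gcd(14, 21) = 294/7 = 42, so 42 ∣ N. Since 6 ∣ 42, it follows that 6 ∣ N.

The forward direction fails; the converse holds.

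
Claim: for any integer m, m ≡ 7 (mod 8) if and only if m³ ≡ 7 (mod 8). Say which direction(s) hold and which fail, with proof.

[⇒] Suppose m ≡ 7 (mod 8). Write m = 8j + 7. Then (8j + 7)³ = 512j³ + 1344j² + 1176j + 343 = 8(64j³ + 168j² + 147j + 42) + 7, so m³ ≡ 7 (mod 8).

[⇐] Conversely, suppose m³ ≡ 7 (mod 8). The only residue r in {0, …, 7} with r³ ≡ 7 (mod 8) is r = 7, so m ≡ 7 (mod 8).

The biconditional holds.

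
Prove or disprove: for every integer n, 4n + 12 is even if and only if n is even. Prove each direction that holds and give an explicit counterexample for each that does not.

The forward direction fails; the converse holds.

(→) This fails: take n = 7. Then 4n + 12 = 40, which is even, yet n = 7 is odd, not even.

(←) Suppose n is even. Since 4 is even, 4n is even for every n, so 4n + 12 has the same parity as 12, which is even. Hence 4n + 12 is even.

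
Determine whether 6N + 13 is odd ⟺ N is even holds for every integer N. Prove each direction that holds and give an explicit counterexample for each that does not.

Forward direction. This fails: take N = 5. Then 6N + 13 = 43, which is odd, yet N = 5 is odd, not even.

Converse. Suppose N is even. Since 6 is even, 6N is even for every N, so 6N + 13 has the same parity as 13, which is odd. Hence 6N + 13 is odd.

The forward direction fails; the converse holds.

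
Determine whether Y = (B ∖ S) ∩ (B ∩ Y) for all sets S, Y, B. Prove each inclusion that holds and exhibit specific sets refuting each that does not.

(⊇) Let x ∈ (B ∖ S) ∩ (B ∩ Y). Then x ∈ Y ∩ B and x ∉ S, from which x ∈ Y.

(⊆) This inclusion fails. Take S = ∅, Y = {1}, B = ∅; then 1 ∈ Y but 1 ∉ (B ∖ S) ∩ (B ∩ Y).

Only the reverse inclusion holds.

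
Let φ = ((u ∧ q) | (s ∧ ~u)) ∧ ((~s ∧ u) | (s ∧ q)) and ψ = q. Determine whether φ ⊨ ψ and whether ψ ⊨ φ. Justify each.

(⇒) Assume the antecedent. If q is true, q reduces to true regardless of the other variables. If q is false, the antecedent cannot hold. Either way q holds.

(⇐) This fails. Under q = T, u = F, s = F, the left side is false but the right side is true.

The forward direction holds; the converse fails.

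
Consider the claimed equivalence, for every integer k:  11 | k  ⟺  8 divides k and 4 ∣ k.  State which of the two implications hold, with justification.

[⇒] This fails: take k = 11. Certainly 11 ∣ 11, but 8 ∤ 11.

[⇐] This fails: take k = 8. Both 8 ∣ 8 and 4 ∣ 8, yet 8 is not a multiple of 11 (since 8 = 0·11 + 8), so 11 ∤ 8.

Both directions fail.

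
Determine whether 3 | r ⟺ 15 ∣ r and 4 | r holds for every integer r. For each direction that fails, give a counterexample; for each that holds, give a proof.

(⇒) fails; (⇐) holds.

[⇒] This fails: take r = 3. Certainly 3 ∣ 3, but 15 ∤ 3.

[⇐] Suppose 15 ∣ r and 4 ∣ r. Any common multiple of 15 and 4 is a multiple of their lcm; here gcd(15, 4) = 1, so lcm(15, 4) = 15·4 = 60, so 60 ∣ r. Since 3 ∣ 60, it follows that 3 ∣ r.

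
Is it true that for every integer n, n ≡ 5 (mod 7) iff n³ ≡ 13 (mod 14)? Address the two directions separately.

(⇒) fails and (⇐) fails.

[⇒] This fails: take n = 12. Then 12 ≡ 5 (mod 7), but 12³ = 1728 ≡ 6 (mod 14), not 13.

[⇐] This fails: take n = 3. Then 3³ = 27 ≡ 13 (mod 14), yet 3 ≡ 3 (mod 7), not 5.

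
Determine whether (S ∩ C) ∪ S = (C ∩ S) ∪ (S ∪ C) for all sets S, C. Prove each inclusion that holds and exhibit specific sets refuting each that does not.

(⟹) Let x ∈ (S ∩ C) ∪ S. Then either x ∈ S and x ∉ C; or x ∈ S ∩ C. In each case x ∈ (C ∩ S) ∪ (S ∪ C), so (S ∩ C) ∪ S ⊆ (C ∩ S) ∪ (S ∪ C).

(⟸) This inclusion fails. Take S = ∅, C = {1}; then 1 ∈ (C ∩ S) ∪ (S ∪ C) but 1 ∉ (S ∩ C) ∪ S.

(⊆) holds; (⊇) fails.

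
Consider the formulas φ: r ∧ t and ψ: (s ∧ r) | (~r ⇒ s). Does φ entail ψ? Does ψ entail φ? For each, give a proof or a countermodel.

(⇐) This fails. Under t = F, r = T, s = F, the left side is false but the right side is true.

(⇒) Assume the antecedent. If t is true, the antecedent forces (t = T, r = T, s = F) or (t = T, r = T, s = T), and (s ∧ r) | (~r ⇒ s) holds there. If t is false, the antecedent cannot hold. Either way (s ∧ r) | (~r ⇒ s) holds.

Only the forward direction holds.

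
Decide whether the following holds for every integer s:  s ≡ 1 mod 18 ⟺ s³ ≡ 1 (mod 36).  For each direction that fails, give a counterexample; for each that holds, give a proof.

Neither direction holds.

Forward direction. This fails: take s = 19. Then 19 ≡ 1 (mod 18), but 19³ = 6859 ≡ 19 (mod 36), not 1.

Converse. This fails: take s = 13. Then 13³ = 2197 ≡ 1 (mod 36), yet 13 ≡ 13 (mod 18), not 1.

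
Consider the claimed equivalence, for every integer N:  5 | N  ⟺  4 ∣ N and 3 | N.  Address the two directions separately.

Neither implication holds.

[⇒] This fails: take N = 5. Certainly 5 ∣ 5, but 4 ∤ 5.

[⇐] This fails: take N = 12. Both 4 ∣ 12 and 3 ∣ 12, yet 12 is not a multiple of 5 (since 12 = 2·5 + 2), so 5 ∤ 12.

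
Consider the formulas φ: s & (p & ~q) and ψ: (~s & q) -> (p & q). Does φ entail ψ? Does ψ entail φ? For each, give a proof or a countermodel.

The forward direction holds; the converse fails.

[⇒] Assume the antecedent. If p is true, (~s & q) -> (p & q) reduces to true regardless of the other variables. If p is false, the antecedent cannot hold. Either way (~s & q) -> (p & q) holds.

[⇐] This fails. Under p = F, q = F, s = F, the left side is false but the right side is true.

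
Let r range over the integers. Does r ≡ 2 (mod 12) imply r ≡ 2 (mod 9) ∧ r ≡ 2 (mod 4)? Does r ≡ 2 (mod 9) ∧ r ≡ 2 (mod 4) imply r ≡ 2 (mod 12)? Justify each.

(⇒) This fails: r = 26 gives 26 ≡ 2 (mod 12) but 26 ≡ 8 (mod 9), so the conjunction on the right does not hold.

(⇐) Conversely, if r ≡ 2 (mod 9) and r ≡ 2 (mod 4), then by the Chinese remainder theorem r ≡ 2 (mod 36). Since 2 ≡ 2 (mod 12) and 12 ∣ 36, we get r ≡ 2 (mod 12).

Only the reverse direction holds.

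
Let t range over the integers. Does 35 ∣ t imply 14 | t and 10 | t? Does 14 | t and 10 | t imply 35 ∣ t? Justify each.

Only the converse holds.

(⟹) This fails: take t = 35. Certainly 35 ∣ 35, but 14 ∤ 35.

(⟸) Suppose 14 ∣ t and 10 ∣ t. Any common multiple of 14 and 10 is a multiple of their lcm; here lcm(14, 10) = 14·10/gcd(14, 10) = 140/2 = 70, so 70 ∣ t. Since 35 ∣ 70, it follows that 35 ∣ t.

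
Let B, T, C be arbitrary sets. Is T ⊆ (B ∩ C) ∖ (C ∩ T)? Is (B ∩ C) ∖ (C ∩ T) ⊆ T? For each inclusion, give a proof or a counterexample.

Forward inclusion. This inclusion fails. Take B = ∅, T = {1}, C = ∅; then 1 ∈ T but 1 ∉ (B ∩ C) ∖ (C ∩ T).

Reverse inclusion. This inclusion fails. Take B = {1}, T = ∅, C = {1}; then 1 ∈ (B ∩ C) ∖ (C ∩ T) but 1 ∉ T.

(⊆) fails and (⊇) fails.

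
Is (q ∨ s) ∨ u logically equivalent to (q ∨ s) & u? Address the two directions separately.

Forward direction. This fails. Under u = T, s = F, q = F, the left side is true but the right side is false.

Converse. Assume the antecedent. If u is true, (q ∨ s) ∨ u reduces to true regardless of the other variables. If u is false, the antecedent cannot hold. Either way (q ∨ s) ∨ u holds.

The forward direction fails; the converse holds.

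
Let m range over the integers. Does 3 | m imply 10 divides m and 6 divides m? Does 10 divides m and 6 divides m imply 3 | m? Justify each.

Not equivalent: only (⇐) holds.

(→) This fails: take m = 3. Certainly 3 ∣ 3, but 10 ∤ 3.

(←) Suppose 10 ∣ m and 6 ∣ m. Any common multiple of 10 and 6 is a multiple of their lcm; here lcm(10, 6) = 10·6/gcd(10, 6) = 60/2 = 30, so 30 ∣ m. Since 3 ∣ 30, it follows that 3 ∣ m.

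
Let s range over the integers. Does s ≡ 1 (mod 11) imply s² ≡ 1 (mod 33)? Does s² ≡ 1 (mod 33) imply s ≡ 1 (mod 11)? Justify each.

(⇒) fails and (⇐) fails.

(→) This fails: take s = 12. Then 12 ≡ 1 (mod 11), but 12² = 144 ≡ 12 (mod 33), not 1.

(←) This fails: take s = 10. Then 10² = 100 ≡ 1 (mod 33), yet 10 ≡ 10 (mod 11), not 1.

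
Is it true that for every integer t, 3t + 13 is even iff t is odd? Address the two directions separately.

Both implications hold.

(←) Suppose t is odd; write t = 2j + 1. Then 3t + 13 = 3·(2j + 1) + 13 = 2·3j + 16, which is even.

(→) Suppose 3t + 13 is even. Since 3 is odd, 3t and t have the same parity, so 3t + 13 ≡ t + 13 (mod 2). As 13 is odd, 3t + 13 is even exactly when t is odd. Thus t is odd.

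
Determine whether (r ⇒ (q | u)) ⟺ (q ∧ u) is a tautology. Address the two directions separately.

(→) This fails. Under r = F, u = F, q = F, the left side is true but the right side is false.

(←) Assume the antecedent. If r is true, the antecedent forces (r = T, u = T, q = T), and r ⇒ (q | u) holds there. If r is false, r ⇒ (q | u) reduces to true regardless of the other variables. Either way r ⇒ (q | u) holds.

The forward direction fails; the converse holds.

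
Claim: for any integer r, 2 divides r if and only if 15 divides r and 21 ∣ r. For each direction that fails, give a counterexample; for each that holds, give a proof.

(→) This fails: take r = 2. Certainly 2 ∣ 2, but 15 ∤ 2.

(←) This fails: take r = 105. Both 15 ∣ 105 and 21 ∣ 105, yet 105 is not a multiple of 2 (since 105 = 52·2 + 1), so 2 ∤ 105.

Neither implication holds.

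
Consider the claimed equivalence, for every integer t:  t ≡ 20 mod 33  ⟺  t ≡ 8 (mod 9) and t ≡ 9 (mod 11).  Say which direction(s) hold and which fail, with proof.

Not equivalent: only (⇐) holds.

(→) This fails: t = 20 gives 20 ≡ 20 (mod 33) but 20 ≡ 2 (mod 9), so the conjunction on the right does not hold.

(←) Conversely, if t ≡ 8 (mod 9) and t ≡ 9 (mod 11), then by the Chinese remainder theorem t ≡ 53 (mod 99). Since 53 ≡ 20 (mod 33) and 33 ∣ 99, we get t ≡ 20 (mod 33).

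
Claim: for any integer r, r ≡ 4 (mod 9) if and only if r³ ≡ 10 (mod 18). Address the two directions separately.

(⇒) This fails: take r = 13. Then 13 ≡ 4 (mod 9), but 13³ = 2197 ≡ 1 (mod 18), not 10.

(⇐) This fails: take r = 10. Then 10³ = 1000 ≡ 10 (mod 18), yet 10 ≡ 1 (mod 9), not 4.

(⇒) fails and (⇐) fails.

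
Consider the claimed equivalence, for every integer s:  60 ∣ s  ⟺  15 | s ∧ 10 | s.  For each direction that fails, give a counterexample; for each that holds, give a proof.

(⇒) If 60 ∣ s, write s = 60q. Since 60 = 4·15, s = 15·(4q), so 15 ∣ s; and since 60 = 6·10, s = 10·(6q), so 10 ∣ s.

(⇐) This fails: take s = 30. Both 15 ∣ 30 and 10 ∣ 30, yet 30 is not a multiple of 60 (since 30 = 0·60 + 30), so 60 ∤ 30.

Only the forward implication holds.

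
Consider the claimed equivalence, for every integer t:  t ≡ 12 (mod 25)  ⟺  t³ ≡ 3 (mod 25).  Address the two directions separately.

(⇒) Suppose t ≡ 12 (mod 25). Write t = 25j + 12. Then (25j + 12)³ = 15625j³ + 22500j² + 10800j + 1728 = 25(625j³ + 900j² + 432j + 69) + 3, so t³ ≡ 3 (mod 25).

(⇐) Conversely, suppose t³ ≡ 3 (mod 25). The only residue r in {0, …, 24} with r³ ≡ 3 (mod 25) is r = 12, so t ≡ 12 (mod 25).

Equivalent; both directions hold.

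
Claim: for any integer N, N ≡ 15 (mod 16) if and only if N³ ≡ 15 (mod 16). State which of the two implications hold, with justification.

(⇒) Suppose N ≡ 15 (mod 16). Write N = 16j + 15. Then (16j + 15)³ = 4096j³ + 11520j² + 10800j + 3375 = 16(256j³ + 720j² + 675j + 210) + 15, so N³ ≡ 15 (mod 16).

(⇐) Conversely, suppose N³ ≡ 15 (mod 16). The only residue r in {0, …, 15} with r³ ≡ 15 (mod 16) is r = 15, so N ≡ 15 (mod 16).

Both implications hold.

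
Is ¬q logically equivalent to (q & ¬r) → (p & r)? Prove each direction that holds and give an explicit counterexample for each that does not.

The forward direction holds; the converse fails.

Forward direction. Assume the antecedent. If q is true, the antecedent cannot hold. If q is false, (q & ¬r) → (p & r) reduces to true regardless of the other variables. Either way (q & ¬r) → (p & r) holds.

Converse. This fails. Under q = T, r = T, p = F, the left side is false but the right side is true.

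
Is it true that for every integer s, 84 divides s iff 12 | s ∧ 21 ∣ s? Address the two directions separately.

(→) If 84 ∣ s, write s = 84q. Since 84 = 7·12, s = 12·(7q), so 12 ∣ s; and since 84 = 4·21, s = 21·(4q), so 21 ∣ s.

(←) Suppose 12 ∣ s and 21 ∣ s. Any common multiple of 12 and 21 is a multiple of their lcm; here lcm(12, 21) = 12·21/gcd(12, 21) = 252/3 = 84, so 84 ∣ s.

Equivalent; both directions hold.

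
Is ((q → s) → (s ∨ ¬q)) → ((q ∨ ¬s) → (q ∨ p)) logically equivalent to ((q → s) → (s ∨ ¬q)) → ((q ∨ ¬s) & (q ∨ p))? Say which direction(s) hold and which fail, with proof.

(←) Assume the antecedent. If q is true, the consequent reduces to true regardless of the other variables. If q is false, the antecedent forces (q = F, s = F, p = T), and the consequent holds there. Either way the consequent holds.

(→) This fails. Under q = F, s = T, p = F, the left side is true but the right side is false.

(⇒) fails; (⇐) holds.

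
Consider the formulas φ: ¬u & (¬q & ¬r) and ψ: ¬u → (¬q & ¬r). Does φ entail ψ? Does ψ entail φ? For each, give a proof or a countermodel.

[⇒] Assume the antecedent. If u is true, the antecedent cannot hold. If u is false, the antecedent forces (u = F, q = F, r = F), and ¬u → (¬q & ¬r) holds there. Either way ¬u → (¬q & ¬r) holds.

[⇐] This fails. Under u = T, q = F, r = F, the left side is false but the right side is true.

Only the forward direction holds.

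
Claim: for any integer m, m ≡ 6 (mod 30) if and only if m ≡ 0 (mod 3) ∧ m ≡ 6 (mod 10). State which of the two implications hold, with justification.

Both directions hold; the statement is true.

(→) Suppose m ≡ 6 (mod 30); write m = 30j + 6. Since 3 ∣ 30, reducing mod 3 gives m ≡ 6 ≡ 0 (mod 3); since 10 ∣ 30, reducing mod 10 gives m ≡ 6 (mod 10).

(←) Conversely, if m ≡ 0 (mod 3) and m ≡ 6 (mod 10), then by the Chinese remainder theorem m ≡ 6 (mod 30). This is exactly m ≡ 6 (mod 30).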